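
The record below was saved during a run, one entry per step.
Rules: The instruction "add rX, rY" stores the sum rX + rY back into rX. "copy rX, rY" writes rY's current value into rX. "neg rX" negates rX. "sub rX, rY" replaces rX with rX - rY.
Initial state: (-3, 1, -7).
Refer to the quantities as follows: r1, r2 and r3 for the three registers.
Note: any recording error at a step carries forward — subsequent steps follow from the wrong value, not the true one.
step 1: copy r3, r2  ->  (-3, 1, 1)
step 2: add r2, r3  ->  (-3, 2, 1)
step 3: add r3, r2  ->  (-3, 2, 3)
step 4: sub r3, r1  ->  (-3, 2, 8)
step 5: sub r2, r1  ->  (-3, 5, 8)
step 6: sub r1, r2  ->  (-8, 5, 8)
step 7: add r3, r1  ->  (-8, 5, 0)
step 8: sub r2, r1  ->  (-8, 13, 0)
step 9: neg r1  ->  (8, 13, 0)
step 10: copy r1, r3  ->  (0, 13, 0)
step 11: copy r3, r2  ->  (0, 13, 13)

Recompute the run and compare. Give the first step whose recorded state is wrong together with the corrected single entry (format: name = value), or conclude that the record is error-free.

step 4, r3 = 6

Recomputing the run from the initial state:
step 1: r1 = -3, r2 = 1, r3 = 1
step 2: r1 = -3, r2 = 2, r3 = 1
step 3: r1 = -3, r2 = 2, r3 = 3
step 4: r1 = -3, r2 = 2, r3 = 6
step 5: r1 = -3, r2 = 5, r3 = 6
step 6: r1 = -8, r2 = 5, r3 = 6
step 7: r1 = -8, r2 = 5, r3 = -2
step 8: r1 = -8, r2 = 13, r3 = -2
step 9: r1 = 8, r2 = 13, r3 = -2
step 10: r1 = -2, r2 = 13, r3 = -2
step 11: r1 = -2, r2 = 13, r3 = 13
The first disagreement with the record is at step 4, where the value should be r3 = 6.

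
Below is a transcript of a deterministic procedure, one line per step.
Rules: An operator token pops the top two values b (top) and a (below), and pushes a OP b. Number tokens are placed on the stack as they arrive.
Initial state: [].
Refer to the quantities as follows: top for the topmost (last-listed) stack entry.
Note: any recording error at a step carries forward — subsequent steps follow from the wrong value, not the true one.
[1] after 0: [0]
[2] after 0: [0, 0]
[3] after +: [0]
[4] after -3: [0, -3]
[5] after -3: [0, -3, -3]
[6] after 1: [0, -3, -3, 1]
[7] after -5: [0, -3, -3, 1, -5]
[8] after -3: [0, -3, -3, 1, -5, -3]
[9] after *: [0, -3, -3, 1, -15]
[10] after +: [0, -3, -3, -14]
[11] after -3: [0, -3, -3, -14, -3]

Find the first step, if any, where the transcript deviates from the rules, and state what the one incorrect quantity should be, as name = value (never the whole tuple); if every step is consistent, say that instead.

step 9, top = 15

Recomputing the run from the initial state:
step 1: [0]
step 2: [0, 0]
step 3: [0]
step 4: [0, -3]
step 5: [0, -3, -3]
step 6: [0, -3, -3, 1]
step 7: [0, -3, -3, 1, -5]
step 8: [0, -3, -3, 1, -5, -3]
step 9: [0, -3, -3, 1, 15]
step 10: [0, -3, -3, 16]
step 11: [0, -3, -3, 16, -3]
The first disagreement with the transcript is at step 9, where the value should be top = 15.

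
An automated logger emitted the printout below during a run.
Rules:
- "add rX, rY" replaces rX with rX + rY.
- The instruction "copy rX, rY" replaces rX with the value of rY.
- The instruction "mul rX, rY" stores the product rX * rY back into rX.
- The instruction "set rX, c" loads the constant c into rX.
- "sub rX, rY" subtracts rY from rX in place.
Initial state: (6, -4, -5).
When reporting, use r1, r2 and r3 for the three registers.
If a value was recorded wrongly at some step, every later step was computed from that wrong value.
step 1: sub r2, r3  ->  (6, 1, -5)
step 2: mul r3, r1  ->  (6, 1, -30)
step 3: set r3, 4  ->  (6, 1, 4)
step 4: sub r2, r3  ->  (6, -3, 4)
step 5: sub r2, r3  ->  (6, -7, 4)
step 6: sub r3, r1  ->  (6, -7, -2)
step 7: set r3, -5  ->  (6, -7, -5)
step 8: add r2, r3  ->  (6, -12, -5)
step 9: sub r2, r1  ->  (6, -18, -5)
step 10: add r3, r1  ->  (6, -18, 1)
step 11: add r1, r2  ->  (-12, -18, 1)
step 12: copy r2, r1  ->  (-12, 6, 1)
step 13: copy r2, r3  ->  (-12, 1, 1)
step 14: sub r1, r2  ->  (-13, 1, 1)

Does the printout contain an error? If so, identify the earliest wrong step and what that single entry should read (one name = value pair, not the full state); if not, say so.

step 12, r2 = -12

Recomputing the run from the initial state:
step 1: r1 = 6, r2 = 1, r3 = -5
step 2: r1 = 6, r2 = 1, r3 = -30
step 3: r1 = 6, r2 = 1, r3 = 4
step 4: r1 = 6, r2 = -3, r3 = 4
step 5: r1 = 6, r2 = -7, r3 = 4
step 6: r1 = 6, r2 = -7, r3 = -2
step 7: r1 = 6, r2 = -7, r3 = -5
step 8: r1 = 6, r2 = -12, r3 = -5
step 9: r1 = 6, r2 = -18, r3 = -5
step 10: r1 = 6, r2 = -18, r3 = 1
step 11: r1 = -12, r2 = -18, r3 = 1
step 12: r1 = -12, r2 = -12, r3 = 1
step 13: r1 = -12, r2 = 1, r3 = 1
step 14: r1 = -13, r2 = 1, r3 = 1
The first disagreement with the printout is at step 12, where the value should be r2 = -12.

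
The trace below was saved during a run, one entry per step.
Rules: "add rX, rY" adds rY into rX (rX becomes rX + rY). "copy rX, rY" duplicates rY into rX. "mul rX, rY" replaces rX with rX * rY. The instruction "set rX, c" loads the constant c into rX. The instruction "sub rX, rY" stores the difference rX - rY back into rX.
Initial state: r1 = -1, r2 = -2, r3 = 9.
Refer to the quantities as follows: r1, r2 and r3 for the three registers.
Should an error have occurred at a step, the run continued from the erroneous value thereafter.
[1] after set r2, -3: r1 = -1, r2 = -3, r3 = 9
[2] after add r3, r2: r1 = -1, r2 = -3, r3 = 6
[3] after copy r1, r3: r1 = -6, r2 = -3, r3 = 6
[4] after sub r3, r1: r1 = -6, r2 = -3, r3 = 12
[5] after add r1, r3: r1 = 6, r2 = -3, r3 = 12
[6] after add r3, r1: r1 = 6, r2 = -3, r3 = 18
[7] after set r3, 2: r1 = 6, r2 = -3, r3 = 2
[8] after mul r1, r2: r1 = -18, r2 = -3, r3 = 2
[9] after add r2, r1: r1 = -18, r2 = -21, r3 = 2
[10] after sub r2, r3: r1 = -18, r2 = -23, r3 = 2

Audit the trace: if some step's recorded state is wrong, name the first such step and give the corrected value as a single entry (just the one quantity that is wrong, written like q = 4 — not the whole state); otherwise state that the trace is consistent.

step 3, r1 = 6

step 1: r2 = -3 -> no discrepancy
step 2: r3 = 9 + -3 = 6 -> in agreement
step 3: r1 = 6 -> this is not what the trace shows
First deviation found at step 3; the corrected entry is r1 = 6.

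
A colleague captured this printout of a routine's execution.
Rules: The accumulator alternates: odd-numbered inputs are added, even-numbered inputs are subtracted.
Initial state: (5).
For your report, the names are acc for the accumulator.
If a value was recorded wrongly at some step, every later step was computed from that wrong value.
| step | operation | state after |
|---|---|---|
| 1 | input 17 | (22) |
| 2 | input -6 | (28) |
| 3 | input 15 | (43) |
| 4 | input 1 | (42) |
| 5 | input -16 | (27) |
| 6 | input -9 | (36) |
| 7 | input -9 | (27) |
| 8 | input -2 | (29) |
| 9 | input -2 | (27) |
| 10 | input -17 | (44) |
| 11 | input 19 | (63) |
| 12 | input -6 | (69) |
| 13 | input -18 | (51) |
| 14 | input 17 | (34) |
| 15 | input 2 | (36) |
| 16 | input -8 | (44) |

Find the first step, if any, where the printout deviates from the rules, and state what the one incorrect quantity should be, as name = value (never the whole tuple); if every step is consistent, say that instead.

step 1: acc = 5 + 17 = 22 -> consistent with the printout
step 2: acc = 22 - -6 = 28 -> in agreement
step 3: acc = 28 + 15 = 43 -> checks out
step 4: acc = 43 - 1 = 42 -> same as recorded
step 5: acc = 42 + -16 = 26 -> first mismatch against the printout
The audit stops at step 5: the recorded entry is wrong and should be acc = 26.

step 5, acc = 26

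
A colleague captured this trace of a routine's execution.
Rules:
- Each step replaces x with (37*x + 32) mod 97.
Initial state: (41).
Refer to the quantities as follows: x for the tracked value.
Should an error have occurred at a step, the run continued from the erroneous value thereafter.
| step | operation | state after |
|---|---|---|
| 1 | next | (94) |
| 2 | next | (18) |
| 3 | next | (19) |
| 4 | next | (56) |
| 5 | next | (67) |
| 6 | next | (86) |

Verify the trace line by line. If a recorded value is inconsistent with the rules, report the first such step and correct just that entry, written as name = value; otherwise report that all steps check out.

no error

Recomputing the run from the initial state:
step 1: x = 94
step 2: x = 18
step 3: x = 19
step 4: x = 56
step 5: x = 67
step 6: x = 86
This matches the trace at every step.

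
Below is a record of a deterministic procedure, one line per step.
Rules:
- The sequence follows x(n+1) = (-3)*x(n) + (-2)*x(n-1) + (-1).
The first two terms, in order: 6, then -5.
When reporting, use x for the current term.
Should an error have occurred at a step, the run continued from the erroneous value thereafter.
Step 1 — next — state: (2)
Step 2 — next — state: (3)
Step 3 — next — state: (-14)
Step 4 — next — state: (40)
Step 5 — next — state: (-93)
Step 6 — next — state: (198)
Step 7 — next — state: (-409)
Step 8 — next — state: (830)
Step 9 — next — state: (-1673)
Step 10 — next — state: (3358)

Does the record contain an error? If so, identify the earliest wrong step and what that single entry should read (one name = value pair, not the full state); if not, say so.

step 4, x = 35

Recomputing the run from the initial state:
step 1: x = 2
step 2: x = 3
step 3: x = -14
step 4: x = 35
step 5: x = -78
step 6: x = 163
step 7: x = -334
step 8: x = 675
step 9: x = -1358
step 10: x = 2723
The first disagreement with the record is at step 4, where the value should be x = 35.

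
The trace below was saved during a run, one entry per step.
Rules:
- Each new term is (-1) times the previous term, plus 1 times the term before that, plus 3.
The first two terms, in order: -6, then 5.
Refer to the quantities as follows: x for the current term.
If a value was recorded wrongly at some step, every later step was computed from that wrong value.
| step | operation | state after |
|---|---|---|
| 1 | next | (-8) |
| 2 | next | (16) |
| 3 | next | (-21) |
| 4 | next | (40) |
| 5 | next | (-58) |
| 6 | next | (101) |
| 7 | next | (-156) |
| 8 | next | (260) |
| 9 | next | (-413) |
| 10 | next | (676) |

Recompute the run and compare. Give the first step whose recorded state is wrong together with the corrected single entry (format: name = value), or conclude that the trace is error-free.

no error

Step 1: x = -1*(5) + (1)*(-6) + (3) = -8 — consistent with the trace.
Step 2: x = -1*(-8) + (1)*(5) + (3) = 16 — matches.
Step 3: x = -1*(16) + (1)*(-8) + (3) = -21 — same as recorded.
Step 4: x = -1*(-21) + (1)*(16) + (3) = 40 — exactly as logged.
Step 5: x = -1*(40) + (1)*(-21) + (3) = -58 — confirmed correct.
Step 6: x = -1*(-58) + (1)*(40) + (3) = 101 — agrees with the trace.
Step 7: x = -1*(101) + (1)*(-58) + (3) = -156 — agrees with the trace.
Step 8: x = -1*(-156) + (1)*(101) + (3) = 260 — in agreement.
Step 9: x = -1*(260) + (1)*(-156) + (3) = -413 — exactly as logged.
Step 10: x = -1*(-413) + (1)*(260) + (3) = 676 — exactly as logged.
The recomputation confirms every line.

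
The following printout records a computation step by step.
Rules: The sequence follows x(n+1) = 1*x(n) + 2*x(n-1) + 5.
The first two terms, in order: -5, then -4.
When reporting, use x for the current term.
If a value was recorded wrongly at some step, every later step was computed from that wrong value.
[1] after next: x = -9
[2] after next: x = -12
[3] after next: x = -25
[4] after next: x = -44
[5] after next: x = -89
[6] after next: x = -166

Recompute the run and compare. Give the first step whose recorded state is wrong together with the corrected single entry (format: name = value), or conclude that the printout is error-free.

Step 1: x = 1*(-4) + (2)*(-5) + (5) = -9 — matches.
Step 2: x = 1*(-9) + (2)*(-4) + (5) = -12 — confirmed correct.
Step 3: x = 1*(-12) + (2)*(-9) + (5) = -25 — no discrepancy.
Step 4: x = 1*(-25) + (2)*(-12) + (5) = -44 — checks out.
Step 5: x = 1*(-44) + (2)*(-25) + (5) = -89 — consistent with the printout.
Step 6: x = 1*(-89) + (2)*(-44) + (5) = -172 — a discrepancy with the printout.
First incorrect step: 6; the correct value is x = -172.

step 6, x = -172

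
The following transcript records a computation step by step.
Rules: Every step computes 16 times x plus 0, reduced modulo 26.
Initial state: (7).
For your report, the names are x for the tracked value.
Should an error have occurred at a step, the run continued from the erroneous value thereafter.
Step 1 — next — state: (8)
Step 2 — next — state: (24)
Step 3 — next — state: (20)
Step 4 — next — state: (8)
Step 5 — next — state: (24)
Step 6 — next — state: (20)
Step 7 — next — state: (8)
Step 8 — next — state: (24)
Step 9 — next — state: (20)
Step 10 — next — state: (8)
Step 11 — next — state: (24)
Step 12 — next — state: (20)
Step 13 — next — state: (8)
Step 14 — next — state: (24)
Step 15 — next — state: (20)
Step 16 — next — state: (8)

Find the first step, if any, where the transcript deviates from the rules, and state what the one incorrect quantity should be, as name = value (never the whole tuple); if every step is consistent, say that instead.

1. x = (16*7 + 0) mod 26 = 8 (verified)
2. x = (16*8 + 0) mod 26 = 24 (checks out)
3. x = (16*24 + 0) mod 26 = 20 (matches)
4. x = (16*20 + 0) mod 26 = 8 (consistent with the transcript)
5. x = (16*8 + 0) mod 26 = 24 (consistent with the transcript)
6. x = (16*24 + 0) mod 26 = 20 (confirmed correct)
7. x = (16*20 + 0) mod 26 = 8 (consistent with the transcript)
8. x = (16*8 + 0) mod 26 = 24 (matches)
9. x = (16*24 + 0) mod 26 = 20 (consistent with the transcript)
10. x = (16*20 + 0) mod 26 = 8 (checks out)
11. x = (16*8 + 0) mod 26 = 24 (same as recorded)
12. x = (16*24 + 0) mod 26 = 20 (verified)
13. x = (16*20 + 0) mod 26 = 8 (consistent with the transcript)
14. x = (16*8 + 0) mod 26 = 24 (no discrepancy)
15. x = (16*24 + 0) mod 26 = 20 (consistent with the transcript)
16. x = (16*20 + 0) mod 26 = 8 (confirmed correct)
All entries verified; no error found.

no error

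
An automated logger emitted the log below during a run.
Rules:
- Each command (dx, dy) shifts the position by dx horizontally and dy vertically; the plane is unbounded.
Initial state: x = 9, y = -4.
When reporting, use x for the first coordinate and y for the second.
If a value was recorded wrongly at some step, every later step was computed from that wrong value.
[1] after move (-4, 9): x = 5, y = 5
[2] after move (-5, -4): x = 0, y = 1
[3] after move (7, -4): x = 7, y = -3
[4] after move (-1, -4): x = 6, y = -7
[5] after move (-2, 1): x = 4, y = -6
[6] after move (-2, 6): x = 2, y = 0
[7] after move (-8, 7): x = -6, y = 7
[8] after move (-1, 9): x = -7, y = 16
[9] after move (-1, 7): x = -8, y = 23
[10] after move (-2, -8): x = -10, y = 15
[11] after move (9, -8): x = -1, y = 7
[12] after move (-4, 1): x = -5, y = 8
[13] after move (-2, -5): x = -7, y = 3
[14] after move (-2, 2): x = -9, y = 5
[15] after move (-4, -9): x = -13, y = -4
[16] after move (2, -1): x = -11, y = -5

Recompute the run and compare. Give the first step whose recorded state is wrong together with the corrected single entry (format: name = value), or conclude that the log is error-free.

Recomputing the run from the initial state:
step 1: x = 5, y = 5
step 2: x = 0, y = 1
step 3: x = 7, y = -3
step 4: x = 6, y = -7
step 5: x = 4, y = -6
step 6: x = 2, y = 0
step 7: x = -6, y = 7
step 8: x = -7, y = 16
step 9: x = -8, y = 23
step 10: x = -10, y = 15
step 11: x = -1, y = 7
step 12: x = -5, y = 8
step 13: x = -7, y = 3
step 14: x = -9, y = 5
step 15: x = -13, y = -4
step 16: x = -11, y = -5
This matches the log at every step.

no error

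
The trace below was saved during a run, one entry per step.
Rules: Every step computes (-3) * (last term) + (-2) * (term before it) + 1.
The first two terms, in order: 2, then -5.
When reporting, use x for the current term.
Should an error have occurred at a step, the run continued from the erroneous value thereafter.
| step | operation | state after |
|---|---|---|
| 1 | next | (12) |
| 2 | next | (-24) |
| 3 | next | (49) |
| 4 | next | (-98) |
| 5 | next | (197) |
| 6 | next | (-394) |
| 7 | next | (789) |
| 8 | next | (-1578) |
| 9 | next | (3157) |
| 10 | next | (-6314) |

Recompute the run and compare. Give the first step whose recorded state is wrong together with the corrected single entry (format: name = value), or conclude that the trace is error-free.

step 2, x = -25

Recomputing the run from the initial state:
step 1: x = 12
step 2: x = -25
step 3: x = 52
step 4: x = -105
step 5: x = 212
step 6: x = -425
step 7: x = 852
step 8: x = -1705
step 9: x = 3412
step 10: x = -6825
The first disagreement with the trace is at step 2, where the value should be x = -25.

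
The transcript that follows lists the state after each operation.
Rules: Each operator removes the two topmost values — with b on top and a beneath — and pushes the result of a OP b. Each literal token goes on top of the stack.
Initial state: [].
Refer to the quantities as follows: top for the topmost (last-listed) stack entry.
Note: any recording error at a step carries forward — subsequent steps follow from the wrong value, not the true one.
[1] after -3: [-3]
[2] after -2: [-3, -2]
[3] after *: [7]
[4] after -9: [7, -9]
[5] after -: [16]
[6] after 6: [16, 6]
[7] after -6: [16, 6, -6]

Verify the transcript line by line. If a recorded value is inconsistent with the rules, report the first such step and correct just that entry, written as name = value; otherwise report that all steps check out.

step 3, top = 6

Recomputing the run from the initial state:
step 1: [-3]
step 2: [-3, -2]
step 3: [6]
step 4: [6, -9]
step 5: [15]
step 6: [15, 6]
step 7: [15, 6, -6]
The first disagreement with the transcript is at step 3, where the value should be top = 6.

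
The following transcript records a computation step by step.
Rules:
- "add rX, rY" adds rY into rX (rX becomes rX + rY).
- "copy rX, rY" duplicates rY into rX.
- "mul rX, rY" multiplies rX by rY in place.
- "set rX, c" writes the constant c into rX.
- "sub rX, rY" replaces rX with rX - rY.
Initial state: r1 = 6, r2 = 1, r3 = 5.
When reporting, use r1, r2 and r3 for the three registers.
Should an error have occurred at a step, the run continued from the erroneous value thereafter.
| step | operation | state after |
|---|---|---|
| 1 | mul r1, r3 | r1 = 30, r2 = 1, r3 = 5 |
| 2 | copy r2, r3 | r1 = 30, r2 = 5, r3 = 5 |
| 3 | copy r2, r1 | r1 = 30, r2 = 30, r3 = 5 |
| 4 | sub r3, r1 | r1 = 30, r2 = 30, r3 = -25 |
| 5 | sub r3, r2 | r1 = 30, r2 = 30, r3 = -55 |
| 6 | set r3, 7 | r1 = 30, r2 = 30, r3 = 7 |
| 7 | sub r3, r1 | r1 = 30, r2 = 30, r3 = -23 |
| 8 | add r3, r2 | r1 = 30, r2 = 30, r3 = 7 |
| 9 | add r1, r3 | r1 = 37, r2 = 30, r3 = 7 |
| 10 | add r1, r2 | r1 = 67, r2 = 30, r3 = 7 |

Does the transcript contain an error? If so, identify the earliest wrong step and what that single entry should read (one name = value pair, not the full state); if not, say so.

no error

Recomputing the run from the initial state:
step 1: r1 = 30, r2 = 1, r3 = 5
step 2: r1 = 30, r2 = 5, r3 = 5
step 3: r1 = 30, r2 = 30, r3 = 5
step 4: r1 = 30, r2 = 30, r3 = -25
step 5: r1 = 30, r2 = 30, r3 = -55
step 6: r1 = 30, r2 = 30, r3 = 7
step 7: r1 = 30, r2 = 30, r3 = -23
step 8: r1 = 30, r2 = 30, r3 = 7
step 9: r1 = 37, r2 = 30, r3 = 7
step 10: r1 = 67, r2 = 30, r3 = 7
This matches the transcript at every step.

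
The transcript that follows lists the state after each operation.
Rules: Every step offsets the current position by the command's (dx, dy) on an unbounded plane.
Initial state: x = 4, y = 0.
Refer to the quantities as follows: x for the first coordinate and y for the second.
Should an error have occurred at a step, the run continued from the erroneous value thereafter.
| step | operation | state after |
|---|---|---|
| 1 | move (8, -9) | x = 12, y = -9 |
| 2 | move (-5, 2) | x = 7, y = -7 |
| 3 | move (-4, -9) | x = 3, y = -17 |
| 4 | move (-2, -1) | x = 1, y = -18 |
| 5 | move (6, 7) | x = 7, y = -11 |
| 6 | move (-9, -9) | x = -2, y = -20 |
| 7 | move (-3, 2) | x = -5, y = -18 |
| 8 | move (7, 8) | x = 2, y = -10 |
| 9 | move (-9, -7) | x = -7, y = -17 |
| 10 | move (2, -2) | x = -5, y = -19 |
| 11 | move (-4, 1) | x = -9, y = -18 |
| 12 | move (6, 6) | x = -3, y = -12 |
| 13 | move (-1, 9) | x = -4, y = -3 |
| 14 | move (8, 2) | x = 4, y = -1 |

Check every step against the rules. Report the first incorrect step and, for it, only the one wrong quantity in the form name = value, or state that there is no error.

step 3, y = -16

Recomputing the run from the initial state:
step 1: x = 12, y = -9
step 2: x = 7, y = -7
step 3: x = 3, y = -16
step 4: x = 1, y = -17
step 5: x = 7, y = -10
step 6: x = -2, y = -19
step 7: x = -5, y = -17
step 8: x = 2, y = -9
step 9: x = -7, y = -16
step 10: x = -5, y = -18
step 11: x = -9, y = -17
step 12: x = -3, y = -11
step 13: x = -4, y = -2
step 14: x = 4, y = 0
The first disagreement with the transcript is at step 3, where the value should be y = -16.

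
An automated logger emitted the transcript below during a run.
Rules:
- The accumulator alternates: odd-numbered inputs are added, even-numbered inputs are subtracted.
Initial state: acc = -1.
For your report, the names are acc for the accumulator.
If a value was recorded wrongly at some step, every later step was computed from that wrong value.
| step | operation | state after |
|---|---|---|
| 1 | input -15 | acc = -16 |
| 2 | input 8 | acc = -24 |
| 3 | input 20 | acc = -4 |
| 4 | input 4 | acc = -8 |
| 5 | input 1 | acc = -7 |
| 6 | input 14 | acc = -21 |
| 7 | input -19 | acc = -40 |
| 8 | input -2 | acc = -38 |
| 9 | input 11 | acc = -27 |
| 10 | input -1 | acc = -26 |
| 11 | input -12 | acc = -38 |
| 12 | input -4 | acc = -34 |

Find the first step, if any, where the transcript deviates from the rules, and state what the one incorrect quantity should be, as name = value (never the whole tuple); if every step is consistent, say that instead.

Step 1: acc = -1 + -15 = -16 — exactly as logged.
Step 2: acc = -16 - 8 = -24 — exactly as logged.
Step 3: acc = -24 + 20 = -4 — same as recorded.
Step 4: acc = -4 - 4 = -8 — checks out.
Step 5: acc = -8 + 1 = -7 — in agreement.
Step 6: acc = -7 - 14 = -21 — matches.
Step 7: acc = -21 + -19 = -40 — verified.
Step 8: acc = -40 - -2 = -38 — exactly as logged.
Step 9: acc = -38 + 11 = -27 — in agreement.
Step 10: acc = -27 - -1 = -26 — same as recorded.
Step 11: acc = -26 + -12 = -38 — matches.
Step 12: acc = -38 - -4 = -34 — no discrepancy.
No step deviates from the rules.

no error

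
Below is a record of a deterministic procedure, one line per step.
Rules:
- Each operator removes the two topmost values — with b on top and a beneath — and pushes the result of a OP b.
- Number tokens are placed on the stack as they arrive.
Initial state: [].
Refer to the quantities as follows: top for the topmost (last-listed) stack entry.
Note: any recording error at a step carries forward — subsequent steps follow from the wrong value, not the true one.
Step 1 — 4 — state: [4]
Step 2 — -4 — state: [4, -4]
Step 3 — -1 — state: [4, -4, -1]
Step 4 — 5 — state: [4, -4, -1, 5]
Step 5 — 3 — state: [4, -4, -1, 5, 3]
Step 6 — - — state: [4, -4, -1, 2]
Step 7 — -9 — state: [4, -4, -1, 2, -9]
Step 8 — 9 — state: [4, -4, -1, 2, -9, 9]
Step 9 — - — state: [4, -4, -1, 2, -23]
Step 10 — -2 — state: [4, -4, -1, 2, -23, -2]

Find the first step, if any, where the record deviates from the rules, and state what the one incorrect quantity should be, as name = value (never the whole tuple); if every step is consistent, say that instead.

step 9, top = -18

1. push 4: top = 4 (exactly as logged)
2. push -4: top = -4 (exactly as logged)
3. push -1: top = -1 (consistent with the record)
4. push 5: top = 5 (agrees with the record)
5. push 3: top = 3 (verified)
6. 5 - 3 = 2 (matches)
7. push -9: top = -9 (checks out)
8. push 9: top = 9 (exactly as logged)
9. -9 - 9 = -18 (the entry is off here)
First deviation found at step 9; the corrected entry is top = -18.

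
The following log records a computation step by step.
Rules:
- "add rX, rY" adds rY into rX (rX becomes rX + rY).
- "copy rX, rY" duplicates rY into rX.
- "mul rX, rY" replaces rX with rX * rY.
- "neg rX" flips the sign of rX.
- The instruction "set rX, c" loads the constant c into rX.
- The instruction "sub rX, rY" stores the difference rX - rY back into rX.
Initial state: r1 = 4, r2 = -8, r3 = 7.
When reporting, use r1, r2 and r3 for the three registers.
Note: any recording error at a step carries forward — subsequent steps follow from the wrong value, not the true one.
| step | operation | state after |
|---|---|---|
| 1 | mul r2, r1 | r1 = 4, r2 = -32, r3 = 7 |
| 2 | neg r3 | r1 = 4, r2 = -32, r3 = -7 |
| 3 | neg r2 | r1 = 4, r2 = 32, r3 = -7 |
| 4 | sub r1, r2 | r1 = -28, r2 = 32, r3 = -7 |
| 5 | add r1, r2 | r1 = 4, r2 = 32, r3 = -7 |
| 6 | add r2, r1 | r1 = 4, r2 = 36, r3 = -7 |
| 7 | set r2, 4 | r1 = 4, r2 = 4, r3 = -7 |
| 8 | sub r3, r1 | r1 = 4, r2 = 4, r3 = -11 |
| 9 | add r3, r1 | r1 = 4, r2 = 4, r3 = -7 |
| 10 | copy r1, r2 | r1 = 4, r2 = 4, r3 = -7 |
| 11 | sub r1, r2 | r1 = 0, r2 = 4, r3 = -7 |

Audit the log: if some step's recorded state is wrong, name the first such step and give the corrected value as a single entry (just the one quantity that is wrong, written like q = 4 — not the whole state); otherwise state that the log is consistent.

no error

Recomputing the run from the initial state:
step 1: r1 = 4, r2 = -32, r3 = 7
step 2: r1 = 4, r2 = -32, r3 = -7
step 3: r1 = 4, r2 = 32, r3 = -7
step 4: r1 = -28, r2 = 32, r3 = -7
step 5: r1 = 4, r2 = 32, r3 = -7
step 6: r1 = 4, r2 = 36, r3 = -7
step 7: r1 = 4, r2 = 4, r3 = -7
step 8: r1 = 4, r2 = 4, r3 = -11
step 9: r1 = 4, r2 = 4, r3 = -7
step 10: r1 = 4, r2 = 4, r3 = -7
step 11: r1 = 0, r2 = 4, r3 = -7
This matches the log at every step.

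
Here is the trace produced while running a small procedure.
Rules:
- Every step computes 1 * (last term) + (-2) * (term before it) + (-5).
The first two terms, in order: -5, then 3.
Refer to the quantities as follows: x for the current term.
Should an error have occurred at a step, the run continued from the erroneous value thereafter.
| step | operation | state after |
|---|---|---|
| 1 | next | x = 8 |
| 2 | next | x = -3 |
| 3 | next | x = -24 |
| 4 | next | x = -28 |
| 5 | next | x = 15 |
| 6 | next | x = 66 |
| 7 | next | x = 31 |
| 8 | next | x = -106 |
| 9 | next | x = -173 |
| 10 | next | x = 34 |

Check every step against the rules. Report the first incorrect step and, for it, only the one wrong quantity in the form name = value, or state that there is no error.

step 4, x = -23

Recomputing the run from the initial state:
step 1: x = 8
step 2: x = -3
step 3: x = -24
step 4: x = -23
step 5: x = 20
step 6: x = 61
step 7: x = 16
step 8: x = -111
step 9: x = -148
step 10: x = 69
The first disagreement with the trace is at step 4, where the value should be x = -23.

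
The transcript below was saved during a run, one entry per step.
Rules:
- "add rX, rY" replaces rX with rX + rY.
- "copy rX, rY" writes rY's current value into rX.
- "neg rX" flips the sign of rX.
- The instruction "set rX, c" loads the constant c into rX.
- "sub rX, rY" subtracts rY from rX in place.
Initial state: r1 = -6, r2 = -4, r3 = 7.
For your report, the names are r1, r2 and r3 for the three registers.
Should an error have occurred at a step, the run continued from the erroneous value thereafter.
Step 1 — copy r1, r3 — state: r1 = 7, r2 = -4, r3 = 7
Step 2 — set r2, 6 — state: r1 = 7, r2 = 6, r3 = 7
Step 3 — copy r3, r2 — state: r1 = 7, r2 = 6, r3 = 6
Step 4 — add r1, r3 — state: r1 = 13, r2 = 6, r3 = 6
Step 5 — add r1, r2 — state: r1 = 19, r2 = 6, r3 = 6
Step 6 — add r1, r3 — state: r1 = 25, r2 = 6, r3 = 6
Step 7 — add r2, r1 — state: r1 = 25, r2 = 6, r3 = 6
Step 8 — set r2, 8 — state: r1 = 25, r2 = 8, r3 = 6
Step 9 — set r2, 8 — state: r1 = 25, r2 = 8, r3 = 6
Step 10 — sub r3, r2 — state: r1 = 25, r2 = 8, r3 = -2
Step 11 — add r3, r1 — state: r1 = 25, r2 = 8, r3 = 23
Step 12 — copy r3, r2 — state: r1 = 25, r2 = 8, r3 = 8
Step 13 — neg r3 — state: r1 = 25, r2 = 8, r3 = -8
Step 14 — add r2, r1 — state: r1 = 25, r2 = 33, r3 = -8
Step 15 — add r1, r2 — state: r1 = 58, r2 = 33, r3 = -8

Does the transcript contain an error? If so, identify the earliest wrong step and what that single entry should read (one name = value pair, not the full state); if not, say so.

Recomputing the run from the initial state:
step 1: r1 = 7, r2 = -4, r3 = 7
step 2: r1 = 7, r2 = 6, r3 = 7
step 3: r1 = 7, r2 = 6, r3 = 6
step 4: r1 = 13, r2 = 6, r3 = 6
step 5: r1 = 19, r2 = 6, r3 = 6
step 6: r1 = 25, r2 = 6, r3 = 6
step 7: r1 = 25, r2 = 31, r3 = 6
step 8: r1 = 25, r2 = 8, r3 = 6
step 9: r1 = 25, r2 = 8, r3 = 6
step 10: r1 = 25, r2 = 8, r3 = -2
step 11: r1 = 25, r2 = 8, r3 = 23
step 12: r1 = 25, r2 = 8, r3 = 8
step 13: r1 = 25, r2 = 8, r3 = -8
step 14: r1 = 25, r2 = 33, r3 = -8
step 15: r1 = 58, r2 = 33, r3 = -8
The first disagreement with the transcript is at step 7, where the value should be r2 = 31.

step 7, r2 = 31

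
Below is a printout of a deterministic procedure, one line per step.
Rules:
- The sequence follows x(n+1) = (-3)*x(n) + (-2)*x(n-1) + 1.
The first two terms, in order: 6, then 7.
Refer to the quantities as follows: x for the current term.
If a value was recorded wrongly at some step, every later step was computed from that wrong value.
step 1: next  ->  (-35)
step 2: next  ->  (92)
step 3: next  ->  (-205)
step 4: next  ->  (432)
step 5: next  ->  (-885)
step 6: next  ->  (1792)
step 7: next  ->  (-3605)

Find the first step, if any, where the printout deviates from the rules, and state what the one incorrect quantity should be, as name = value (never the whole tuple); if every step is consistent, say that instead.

step 1: x = -3*(7) + (-2)*(6) + (1) = -32 -> not what was recorded
So the first discrepancy is step 1, where the right value is x = -32.

step 1, x = -32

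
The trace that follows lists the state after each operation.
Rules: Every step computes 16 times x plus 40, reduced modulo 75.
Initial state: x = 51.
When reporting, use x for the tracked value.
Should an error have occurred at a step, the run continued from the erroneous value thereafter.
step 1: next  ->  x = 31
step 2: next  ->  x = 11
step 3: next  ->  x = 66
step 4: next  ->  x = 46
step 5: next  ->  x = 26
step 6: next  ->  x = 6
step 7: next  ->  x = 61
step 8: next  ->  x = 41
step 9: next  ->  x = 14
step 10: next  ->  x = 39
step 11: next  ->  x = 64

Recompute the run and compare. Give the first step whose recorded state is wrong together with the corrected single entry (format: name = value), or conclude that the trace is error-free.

step 9, x = 21

step 1: x = (16*51 + 40) mod 75 = 31 -> same as recorded
step 2: x = (16*31 + 40) mod 75 = 11 -> confirmed correct
step 3: x = (16*11 + 40) mod 75 = 66 -> confirmed correct
step 4: x = (16*66 + 40) mod 75 = 46 -> agrees with the trace
step 5: x = (16*46 + 40) mod 75 = 26 -> exactly as logged
step 6: x = (16*26 + 40) mod 75 = 6 -> checks out
step 7: x = (16*6 + 40) mod 75 = 61 -> confirmed correct
step 8: x = (16*61 + 40) mod 75 = 41 -> checks out
step 9: x = (16*41 + 40) mod 75 = 21 -> not what was recorded
That makes step 9 the first incorrect line — x = 21 is what it should show.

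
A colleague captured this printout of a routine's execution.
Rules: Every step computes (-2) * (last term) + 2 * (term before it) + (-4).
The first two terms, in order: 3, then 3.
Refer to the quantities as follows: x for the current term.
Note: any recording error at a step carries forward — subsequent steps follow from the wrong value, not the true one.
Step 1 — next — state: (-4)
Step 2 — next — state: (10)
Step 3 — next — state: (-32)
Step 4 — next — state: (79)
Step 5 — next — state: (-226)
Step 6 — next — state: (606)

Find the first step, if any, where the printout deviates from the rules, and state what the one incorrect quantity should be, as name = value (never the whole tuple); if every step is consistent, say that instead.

step 1: x = -2*(3) + (2)*(3) + (-4) = -4 -> matches
step 2: x = -2*(-4) + (2)*(3) + (-4) = 10 -> verified
step 3: x = -2*(10) + (2)*(-4) + (-4) = -32 -> no discrepancy
step 4: x = -2*(-32) + (2)*(10) + (-4) = 80 -> the printout disagrees here
That makes step 4 the first incorrect line — x = 80 is what it should show.

step 4, x = 80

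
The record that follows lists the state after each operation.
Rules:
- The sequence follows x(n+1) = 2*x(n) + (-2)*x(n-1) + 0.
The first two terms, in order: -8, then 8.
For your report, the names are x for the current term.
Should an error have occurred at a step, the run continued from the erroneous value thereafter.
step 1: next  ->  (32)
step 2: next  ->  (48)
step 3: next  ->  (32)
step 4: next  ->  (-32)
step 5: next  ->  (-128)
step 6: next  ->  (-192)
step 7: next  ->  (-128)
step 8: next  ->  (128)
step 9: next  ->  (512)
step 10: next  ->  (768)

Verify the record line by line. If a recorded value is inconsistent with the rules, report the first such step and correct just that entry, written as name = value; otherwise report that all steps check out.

no error

1. x = 2*(8) + (-2)*(-8) + (0) = 32 (checks out)
2. x = 2*(32) + (-2)*(8) + (0) = 48 (exactly as logged)
3. x = 2*(48) + (-2)*(32) + (0) = 32 (no discrepancy)
4. x = 2*(32) + (-2)*(48) + (0) = -32 (matches)
5. x = 2*(-32) + (-2)*(32) + (0) = -128 (no discrepancy)
6. x = 2*(-128) + (-2)*(-32) + (0) = -192 (agrees with the record)
7. x = 2*(-192) + (-2)*(-128) + (0) = -128 (agrees with the record)
8. x = 2*(-128) + (-2)*(-192) + (0) = 128 (agrees with the record)
9. x = 2*(128) + (-2)*(-128) + (0) = 512 (matches)
10. x = 2*(512) + (-2)*(128) + (0) = 768 (exactly as logged)
No step deviates from the rules.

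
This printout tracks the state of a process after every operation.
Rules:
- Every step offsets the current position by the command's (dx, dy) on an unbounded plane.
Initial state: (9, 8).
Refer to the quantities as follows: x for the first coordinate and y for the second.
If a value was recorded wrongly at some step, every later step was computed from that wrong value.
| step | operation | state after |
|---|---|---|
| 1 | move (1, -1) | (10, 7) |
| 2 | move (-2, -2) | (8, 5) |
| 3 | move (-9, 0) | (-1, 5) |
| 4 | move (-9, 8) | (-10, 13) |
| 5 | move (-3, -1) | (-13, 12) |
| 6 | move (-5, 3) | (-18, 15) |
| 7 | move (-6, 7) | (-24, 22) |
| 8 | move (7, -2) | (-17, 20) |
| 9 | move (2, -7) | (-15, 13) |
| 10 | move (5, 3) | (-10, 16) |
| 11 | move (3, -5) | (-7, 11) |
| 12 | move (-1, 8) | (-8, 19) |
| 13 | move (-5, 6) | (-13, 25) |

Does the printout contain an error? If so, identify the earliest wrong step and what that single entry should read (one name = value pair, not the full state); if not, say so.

1. x = 9 + (1) = 10, y = 8 + (-1) = 7 (verified)
2. x = 10 + (-2) = 8, y = 7 + (-2) = 5 (exactly as logged)
3. x = 8 + (-9) = -1, y = 5 + (0) = 5 (confirmed correct)
4. x = -1 + (-9) = -10, y = 5 + (8) = 13 (checks out)
5. x = -10 + (-3) = -13, y = 13 + (-1) = 12 (confirmed correct)
6. x = -13 + (-5) = -18, y = 12 + (3) = 15 (checks out)
7. x = -18 + (-6) = -24, y = 15 + (7) = 22 (checks out)
8. x = -24 + (7) = -17, y = 22 + (-2) = 20 (exactly as logged)
9. x = -17 + (2) = -15, y = 20 + (-7) = 13 (verified)
10. x = -15 + (5) = -10, y = 13 + (3) = 16 (no discrepancy)
11. x = -10 + (3) = -7, y = 16 + (-5) = 11 (verified)
12. x = -7 + (-1) = -8, y = 11 + (8) = 19 (exactly as logged)
13. x = -8 + (-5) = -13, y = 19 + (6) = 25 (consistent with the printout)
The whole run recomputes cleanly — no discrepancies.

no error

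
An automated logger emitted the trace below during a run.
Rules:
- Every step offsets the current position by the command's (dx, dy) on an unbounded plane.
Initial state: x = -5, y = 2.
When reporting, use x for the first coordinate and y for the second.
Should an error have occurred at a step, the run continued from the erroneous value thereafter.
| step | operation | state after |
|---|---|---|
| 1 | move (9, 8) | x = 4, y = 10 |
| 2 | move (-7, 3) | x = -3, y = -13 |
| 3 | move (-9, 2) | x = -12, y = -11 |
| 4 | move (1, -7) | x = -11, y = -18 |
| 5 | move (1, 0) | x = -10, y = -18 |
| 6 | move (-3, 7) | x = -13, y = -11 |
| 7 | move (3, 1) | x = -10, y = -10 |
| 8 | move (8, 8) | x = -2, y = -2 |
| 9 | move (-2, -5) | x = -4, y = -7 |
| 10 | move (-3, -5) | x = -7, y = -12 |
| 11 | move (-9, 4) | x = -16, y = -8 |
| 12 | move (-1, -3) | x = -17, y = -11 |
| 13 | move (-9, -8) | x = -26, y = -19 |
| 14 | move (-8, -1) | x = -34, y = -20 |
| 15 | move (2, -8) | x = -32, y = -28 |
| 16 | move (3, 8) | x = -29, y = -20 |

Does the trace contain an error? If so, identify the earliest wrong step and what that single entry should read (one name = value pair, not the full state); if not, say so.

step 2, y = 13

Step 1: x = -5 + (9) = 4, y = 2 + (8) = 10 — in agreement.
Step 2: x = 4 + (-7) = -3, y = 10 + (3) = 13 — first mismatch against the trace.
Conclusion: step 2 carries the first error; the entry should be y = 13.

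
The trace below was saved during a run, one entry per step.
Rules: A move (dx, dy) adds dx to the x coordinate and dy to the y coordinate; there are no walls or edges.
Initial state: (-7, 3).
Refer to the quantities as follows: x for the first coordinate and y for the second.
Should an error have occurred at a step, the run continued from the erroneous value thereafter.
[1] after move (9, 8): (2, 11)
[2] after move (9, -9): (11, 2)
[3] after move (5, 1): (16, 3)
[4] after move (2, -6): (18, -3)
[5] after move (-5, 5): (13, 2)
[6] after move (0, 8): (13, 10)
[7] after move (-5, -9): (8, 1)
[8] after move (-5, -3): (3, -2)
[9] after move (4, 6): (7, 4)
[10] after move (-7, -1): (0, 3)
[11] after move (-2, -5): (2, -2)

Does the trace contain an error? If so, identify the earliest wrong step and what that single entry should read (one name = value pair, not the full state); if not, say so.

Step 1: x = -7 + (9) = 2, y = 3 + (8) = 11 — consistent with the trace.
Step 2: x = 2 + (9) = 11, y = 11 + (-9) = 2 — matches.
Step 3: x = 11 + (5) = 16, y = 2 + (1) = 3 — in agreement.
Step 4: x = 16 + (2) = 18, y = 3 + (-6) = -3 — exactly as logged.
Step 5: x = 18 + (-5) = 13, y = -3 + (5) = 2 — agrees with the trace.
Step 6: x = 13 + (0) = 13, y = 2 + (8) = 10 — same as recorded.
Step 7: x = 13 + (-5) = 8, y = 10 + (-9) = 1 — same as recorded.
Step 8: x = 8 + (-5) = 3, y = 1 + (-3) = -2 — agrees with the trace.
Step 9: x = 3 + (4) = 7, y = -2 + (6) = 4 — consistent with the trace.
Step 10: x = 7 + (-7) = 0, y = 4 + (-1) = 3 — checks out.
Step 11: x = 0 + (-2) = -2, y = 3 + (-5) = -2 — the trace has a different value.
That makes step 11 the first incorrect line — x = -2 is what it should show.

step 11, x = -2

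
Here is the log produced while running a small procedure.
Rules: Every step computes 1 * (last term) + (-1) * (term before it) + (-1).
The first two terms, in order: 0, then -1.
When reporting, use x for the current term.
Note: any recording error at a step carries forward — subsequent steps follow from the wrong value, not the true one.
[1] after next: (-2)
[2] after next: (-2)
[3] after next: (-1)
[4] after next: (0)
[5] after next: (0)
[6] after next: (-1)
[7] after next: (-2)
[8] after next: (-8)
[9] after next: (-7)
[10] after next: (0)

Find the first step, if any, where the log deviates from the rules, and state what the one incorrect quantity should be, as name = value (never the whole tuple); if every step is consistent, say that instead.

Step 1: x = 1*(-1) + (-1)*(0) + (-1) = -2 — consistent with the log.
Step 2: x = 1*(-2) + (-1)*(-1) + (-1) = -2 — checks out.
Step 3: x = 1*(-2) + (-1)*(-2) + (-1) = -1 — agrees with the log.
Step 4: x = 1*(-1) + (-1)*(-2) + (-1) = 0 — agrees with the log.
Step 5: x = 1*(0) + (-1)*(-1) + (-1) = 0 — consistent with the log.
Step 6: x = 1*(0) + (-1)*(0) + (-1) = -1 — agrees with the log.
Step 7: x = 1*(-1) + (-1)*(0) + (-1) = -2 — confirmed correct.
Step 8: x = 1*(-2) + (-1)*(-1) + (-1) = -2 — the recorded entry deviates here.
So the first discrepancy is step 8, where the right value is x = -2.

step 8, x = -2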